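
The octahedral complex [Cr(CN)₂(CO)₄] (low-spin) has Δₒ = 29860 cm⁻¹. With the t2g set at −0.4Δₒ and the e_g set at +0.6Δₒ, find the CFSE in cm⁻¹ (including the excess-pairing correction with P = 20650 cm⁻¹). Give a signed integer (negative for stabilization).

Ligand charges: 2×(-1) from CN⁻ and 4×(+0) from CO sum to -2; with overall charge +0, Cr is +2.
Cr²⁺: group 6, so d-count = 6 − 2 = 4.
Configuration: t2g^4 e_g^0.
The orbital stabilization is -1.6Δₒ = -1.6 × 29860 = -47776 cm⁻¹.
High-spin d⁴ would be t2g^3 e_g^1 with 0 pairs; low-spin has 1, so 1 excess pair costs +1P = +20650 cm⁻¹.
Overall CFSE = -47776 + 20650 = -27126 cm⁻¹.

-27126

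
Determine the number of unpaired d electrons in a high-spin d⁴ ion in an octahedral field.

4

Configuration: t₂g³ eg¹, giving 4 unpaired electrons.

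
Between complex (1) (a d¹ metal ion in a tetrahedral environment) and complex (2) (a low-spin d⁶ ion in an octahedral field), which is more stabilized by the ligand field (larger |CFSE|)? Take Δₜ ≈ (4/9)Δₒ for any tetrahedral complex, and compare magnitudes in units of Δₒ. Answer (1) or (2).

(1): Tetrahedral splitting is small, so the complex is high-spin; e^1 t2^0, CFSE = -0.6Δₜ ≈ -0.27Δₒ.
(2): t2g^6 e_g^0, CFSE = -2.4Δₒ.
So (2) has the larger |CFSE|.

(2)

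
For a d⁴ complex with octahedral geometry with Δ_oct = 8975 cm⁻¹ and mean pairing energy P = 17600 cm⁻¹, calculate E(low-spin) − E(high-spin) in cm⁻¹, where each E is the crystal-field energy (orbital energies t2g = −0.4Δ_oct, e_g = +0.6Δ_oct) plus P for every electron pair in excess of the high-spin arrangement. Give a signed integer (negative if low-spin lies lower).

High-spin: t2g^3 e_g^1, CFSE = -0.6Δ_oct = -5385 cm⁻¹.
Low-spin: t2g^4 e_g^0, orbital CFSE = -1.6Δ_oct = -14360 cm⁻¹; plus 1 excess pair × P = +17600 cm⁻¹; total 3240 cm⁻¹.
Thus E(LS) − E(HS) = 8625 cm⁻¹.

8625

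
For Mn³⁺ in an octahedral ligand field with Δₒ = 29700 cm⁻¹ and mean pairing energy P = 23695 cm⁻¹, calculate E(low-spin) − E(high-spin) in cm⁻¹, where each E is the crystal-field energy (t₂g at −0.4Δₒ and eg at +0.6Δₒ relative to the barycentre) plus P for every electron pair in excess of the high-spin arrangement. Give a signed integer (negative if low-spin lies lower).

-6005

Mn sits in group 7; removing 3 electrons leaves Mn³⁺ with 7 − 3 = 4 d electrons.
High-spin: t₂g³ eg¹, CFSE = -0.6Δₒ = -17820 cm⁻¹.
For low-spin the configuration is t₂g⁴ eg⁰: orbital energy -1.6 × 29700 = -47520 cm⁻¹, and 1 additional pair relative to high-spin adds 23695 cm⁻¹, giving -23825 cm⁻¹.
E(LS) − E(HS) = -23825 − (-17820) = -6005 cm⁻¹.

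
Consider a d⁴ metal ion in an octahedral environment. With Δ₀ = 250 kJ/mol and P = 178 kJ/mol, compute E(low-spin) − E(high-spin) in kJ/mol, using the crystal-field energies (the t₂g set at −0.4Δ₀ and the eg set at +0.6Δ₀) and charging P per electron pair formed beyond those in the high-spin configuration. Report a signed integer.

High-spin d⁴ fills as t₂g³ eg¹ with CFSE 3(−0.4) + 1(+0.6) = -0.6Δ₀ = -150 kJ/mol.
Low-spin t₂g⁴ eg⁰ gives -1.6Δ₀ = -400 kJ/mol, but forming 1 extra pair costs 1P = 178 kJ/mol, so E(LS) = -400 + 178 = -222 kJ/mol.
The difference is -222 − (-150) = -72 kJ/mol, so low-spin lies lower.

-72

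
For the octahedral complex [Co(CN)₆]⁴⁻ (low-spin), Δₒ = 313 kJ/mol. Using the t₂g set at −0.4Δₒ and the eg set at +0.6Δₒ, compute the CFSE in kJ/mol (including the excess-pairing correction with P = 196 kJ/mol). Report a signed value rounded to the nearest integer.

-367

Each CN⁻ contributes -1; 6 × (-1) = -6. With overall charge -4, Co is in the +2 oxidation state.
Co sits in group 9; removing 2 electrons leaves Co²⁺ with 9 − 2 = 7 d electrons.
Configuration: t₂g⁶ eg¹.
The orbital stabilization is -1.8Δₒ = -1.8 × 313 = -563 kJ/mol.
Pairing penalty: 3 pairs vs 2 in the high-spin reference → 1 extra × P = 196 kJ/mol.
Net CFSE = -563 + 196 = -367 kJ/mol.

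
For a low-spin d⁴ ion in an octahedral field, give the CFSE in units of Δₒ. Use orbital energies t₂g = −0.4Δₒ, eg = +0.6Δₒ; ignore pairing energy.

-1.6 Δₒ

Configuration: t₂g⁴ eg⁰.
CFSE = 4(-0.4Δₒ) + 0(0.6Δₒ) = -1.6Δₒ + 0.0Δₒ = -1.6Δₒ.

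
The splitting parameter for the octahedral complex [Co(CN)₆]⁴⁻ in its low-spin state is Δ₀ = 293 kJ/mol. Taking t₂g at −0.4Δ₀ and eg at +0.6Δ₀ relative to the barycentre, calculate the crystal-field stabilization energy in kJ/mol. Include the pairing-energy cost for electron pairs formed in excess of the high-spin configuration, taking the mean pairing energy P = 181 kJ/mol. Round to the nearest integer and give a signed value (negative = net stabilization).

-346

Each CN⁻ contributes -1; 6 × (-1) = -6. With overall charge -4, Co is in the +2 oxidation state.
Co²⁺: group 9, so d-count = 9 − 2 = 7.
Electron filling gives t₂g⁶ eg¹.
CFSE(orbital) = 6×(-0.4Δ₀) + 1×(0.6Δ₀) = -1.8Δ₀; with Δ₀ = 293 kJ/mol that is -527 kJ/mol.
High-spin d⁷ would be t₂g⁵ eg² with 2 pairs; low-spin has 3, so 1 excess pair costs +1P = +181 kJ/mol.
Net CFSE = -527 + 181 = -346 kJ/mol.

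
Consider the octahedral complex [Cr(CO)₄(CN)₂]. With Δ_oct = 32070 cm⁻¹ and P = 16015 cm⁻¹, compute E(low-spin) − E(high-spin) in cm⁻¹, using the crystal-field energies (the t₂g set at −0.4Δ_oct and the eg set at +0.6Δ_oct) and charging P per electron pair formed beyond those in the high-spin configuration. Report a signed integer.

-16055

Ligand charges: 4×(+0) from CO and 2×(-1) from CN⁻ sum to -2; with overall charge +0, Cr is +2.
Cr²⁺: group 6, so d-count = 6 − 2 = 4.
In the high-spin limit (t₂g³ eg¹) the orbital term is -0.6Δ_oct = -19242 cm⁻¹, with no excess pairing.
Low-spin t₂g⁴ eg⁰ gives -1.6Δ_oct = -51312 cm⁻¹, but forming 1 extra pair costs 1P = 16015 cm⁻¹, so E(LS) = -51312 + 16015 = -35297 cm⁻¹.
E(LS) − E(HS) = -35297 − (-19242) = -16055 cm⁻¹.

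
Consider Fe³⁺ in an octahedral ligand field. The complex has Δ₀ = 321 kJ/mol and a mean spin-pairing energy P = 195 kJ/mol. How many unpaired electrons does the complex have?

1

Fe sits in group 8; removing 3 electrons leaves Fe³⁺ with 8 − 3 = 5 d electrons.
Here Δ₀ > P (321 > 195), so the low-spin state is favoured.
That gives t2g^5 e_g^0.
Unpaired electrons: 1.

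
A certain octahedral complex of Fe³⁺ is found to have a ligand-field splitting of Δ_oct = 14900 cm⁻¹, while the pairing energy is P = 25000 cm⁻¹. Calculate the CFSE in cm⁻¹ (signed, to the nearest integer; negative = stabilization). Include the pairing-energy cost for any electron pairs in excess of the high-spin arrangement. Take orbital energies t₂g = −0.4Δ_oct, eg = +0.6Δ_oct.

0

Group 8 minus oxidation state +3 gives a d⁵ configuration for Fe³⁺.
Here Δ_oct < P (14900 < 25000), so the high-spin state is favoured.
That gives t₂g³ eg².
Orbital CFSE = 0.0Δ_oct = 0.0 × 14900 = 0 cm⁻¹.
High-spin has no excess pairs, so no pairing correction applies.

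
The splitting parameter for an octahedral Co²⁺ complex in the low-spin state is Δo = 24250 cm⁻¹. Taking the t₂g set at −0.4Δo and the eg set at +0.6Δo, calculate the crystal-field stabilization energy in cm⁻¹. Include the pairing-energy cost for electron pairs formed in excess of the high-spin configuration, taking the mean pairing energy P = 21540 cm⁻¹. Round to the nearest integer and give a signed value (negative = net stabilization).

Co is in group 9, so Co²⁺ is d⁷ (9 − 2 = 7).
The d⁷ electrons fill as t₂g⁶ eg¹.
The orbital stabilization is -1.8Δo = -1.8 × 24250 = -43650 cm⁻¹.
Pairing penalty: 3 pairs vs 2 in the high-spin reference → 1 extra × P = 21540 cm⁻¹.
Combining: -43650 + 21540 = -22110 cm⁻¹.

-22110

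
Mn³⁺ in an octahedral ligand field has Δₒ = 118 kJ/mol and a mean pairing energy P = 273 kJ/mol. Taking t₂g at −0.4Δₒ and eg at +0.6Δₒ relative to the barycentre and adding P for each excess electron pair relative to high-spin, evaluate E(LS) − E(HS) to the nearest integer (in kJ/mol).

155

Mn is in group 7, so Mn³⁺ is d⁴ (7 − 3 = 4).
High-spin: t₂g³ eg¹, CFSE = -0.6Δₒ = -71 kJ/mol.
Low-spin: t₂g⁴ eg⁰, orbital CFSE = -1.6Δₒ = -189 kJ/mol; plus 1 excess pair × P = +273 kJ/mol; total 84 kJ/mol.
The difference is 84 − (-71) = 155 kJ/mol, so high-spin lies lower.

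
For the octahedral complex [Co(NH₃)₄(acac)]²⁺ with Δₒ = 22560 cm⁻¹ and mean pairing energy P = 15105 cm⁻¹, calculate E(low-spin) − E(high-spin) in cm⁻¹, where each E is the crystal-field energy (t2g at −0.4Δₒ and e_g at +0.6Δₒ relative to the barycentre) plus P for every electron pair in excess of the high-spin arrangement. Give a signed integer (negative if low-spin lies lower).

Ligand charges: 4×(+0) from NH₃ and 1×(-1) from acac⁻ sum to -1; with overall charge +2, Co is +3.
Co sits in group 9; removing 3 electrons leaves Co³⁺ with 9 − 3 = 6 d electrons.
In the high-spin limit (t2g^4 e_g^2) the orbital term is -0.4Δₒ = -9024 cm⁻¹, with no excess pairing.
Low-spin t2g^6 e_g^0 gives -2.4Δₒ = -54144 cm⁻¹, but forming 2 extra pairs costs 2P = 30210 cm⁻¹, so E(LS) = -54144 + 30210 = -23934 cm⁻¹.
The difference is -23934 − (-9024) = -14910 cm⁻¹, so low-spin lies lower.

-14910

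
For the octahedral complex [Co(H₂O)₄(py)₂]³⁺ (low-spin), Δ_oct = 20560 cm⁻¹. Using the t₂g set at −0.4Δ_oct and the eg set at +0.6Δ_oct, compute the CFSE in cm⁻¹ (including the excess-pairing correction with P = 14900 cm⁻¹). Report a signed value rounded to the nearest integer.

-19544

Ligand charges: 4×(+0) from H₂O and 2×(+0) from py sum to +0; with overall charge +3, Co is +3.
Co is in group 9, so Co³⁺ is d⁶ (9 − 3 = 6).
Configuration: t₂g⁶ eg⁰.
Orbital CFSE = 6(-0.4) + 0(0.6) = -2.4Δ_oct = -2.4 × 20560 = -49344 cm⁻¹.
Pairing penalty: 3 pairs vs 1 in the high-spin reference → 2 extra × P = 29800 cm⁻¹.
Overall CFSE = -49344 + 29800 = -19544 cm⁻¹.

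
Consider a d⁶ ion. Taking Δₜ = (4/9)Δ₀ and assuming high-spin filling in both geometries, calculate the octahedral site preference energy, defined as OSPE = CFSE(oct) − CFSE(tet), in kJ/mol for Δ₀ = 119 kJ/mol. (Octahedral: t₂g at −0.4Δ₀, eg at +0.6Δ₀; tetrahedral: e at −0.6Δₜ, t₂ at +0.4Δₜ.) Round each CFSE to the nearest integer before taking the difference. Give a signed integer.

-16

Octahedral high-spin t₂g⁴ eg²: CFSE = -0.4 × 119 = -48 kJ/mol.
In a tetrahedral site the filling is e³ t₂³: CFSE(tet) = -0.6Δₜ = -0.6 × (4/9)(119) = -32 kJ/mol.
Subtracting, OSPE = -48 − (-32) = -16 kJ/mol.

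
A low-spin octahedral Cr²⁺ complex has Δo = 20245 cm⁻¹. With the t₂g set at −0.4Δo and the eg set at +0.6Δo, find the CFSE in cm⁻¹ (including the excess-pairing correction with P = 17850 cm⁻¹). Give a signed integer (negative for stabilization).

Cr is in group 6, so Cr²⁺ is d⁴ (6 − 2 = 4).
The d⁴ electrons fill as t₂g⁴ eg⁰.
CFSE(orbital) = 4×(-0.4Δo) + 0×(0.6Δo) = -1.6Δo; with Δo = 20245 cm⁻¹ that is -32392 cm⁻¹.
Pairing penalty: 1 pair vs 0 in the high-spin reference → 1 extra × P = 17850 cm⁻¹.
Combining: -32392 + 17850 = -14542 cm⁻¹.

-14542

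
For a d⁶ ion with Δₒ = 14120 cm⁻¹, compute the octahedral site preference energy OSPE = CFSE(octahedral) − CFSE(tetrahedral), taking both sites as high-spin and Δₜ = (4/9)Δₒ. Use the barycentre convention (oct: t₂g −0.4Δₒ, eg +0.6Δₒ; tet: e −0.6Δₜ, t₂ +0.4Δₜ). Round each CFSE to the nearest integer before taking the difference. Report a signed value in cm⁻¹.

-1883

Octahedral (high-spin): t₂g⁴ eg², CFSE = 4(−0.4) + 2(+0.6) = -0.4Δₒ = -0.4 × 14120 = -5648 cm⁻¹.
In a tetrahedral site the filling is e³ t₂³: CFSE(tet) = -0.6Δₜ = -0.6 × (4/9)(14120) = -3765 cm⁻¹.
Subtracting, OSPE = -5648 − (-3765) = -1883 cm⁻¹.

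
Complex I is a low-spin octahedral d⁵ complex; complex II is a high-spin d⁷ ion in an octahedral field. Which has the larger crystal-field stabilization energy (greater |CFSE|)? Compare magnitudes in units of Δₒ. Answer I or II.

I

I: t₂g⁵ eg⁰, CFSE = -2.0Δₒ.
II: t₂g⁵ eg², CFSE = -0.8Δₒ.
So I has the larger |CFSE|.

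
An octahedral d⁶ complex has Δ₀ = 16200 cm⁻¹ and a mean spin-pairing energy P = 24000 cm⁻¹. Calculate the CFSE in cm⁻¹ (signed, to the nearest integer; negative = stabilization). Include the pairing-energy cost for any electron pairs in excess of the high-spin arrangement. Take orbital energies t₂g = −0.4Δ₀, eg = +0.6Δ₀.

-6480

Here Δ₀ < P (16200 < 24000), so the high-spin state is favoured.
That gives t₂g⁴ eg².
Orbital CFSE = -0.4Δ₀ = -0.4 × 16200 = -6480 cm⁻¹.
High-spin has no excess pairs, so no pairing correction applies.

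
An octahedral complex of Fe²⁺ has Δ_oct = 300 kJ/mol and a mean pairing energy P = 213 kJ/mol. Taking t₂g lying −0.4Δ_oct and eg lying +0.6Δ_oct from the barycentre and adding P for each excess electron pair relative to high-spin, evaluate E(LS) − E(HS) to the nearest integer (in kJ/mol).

Fe sits in group 8; removing 2 electrons leaves Fe²⁺ with 8 − 2 = 6 d electrons.
High-spin d⁶ fills as t₂g⁴ eg² with CFSE 4(−0.4) + 2(+0.6) = -0.4Δ_oct = -120 kJ/mol.
Low-spin: t₂g⁶ eg⁰, orbital CFSE = -2.4Δ_oct = -720 kJ/mol; plus 2 excess pairs × P = +426 kJ/mol; total -294 kJ/mol.
The difference is -294 − (-120) = -174 kJ/mol, so low-spin lies lower.

-174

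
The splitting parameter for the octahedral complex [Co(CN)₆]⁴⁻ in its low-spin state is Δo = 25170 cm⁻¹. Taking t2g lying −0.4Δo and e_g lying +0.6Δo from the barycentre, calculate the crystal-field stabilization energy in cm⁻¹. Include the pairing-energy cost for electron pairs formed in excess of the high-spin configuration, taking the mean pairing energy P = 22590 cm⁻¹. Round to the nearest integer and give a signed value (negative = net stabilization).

Each CN⁻ contributes -1; 6 × (-1) = -6. With overall charge -4, Co is in the +2 oxidation state.
Co is in group 9, so Co²⁺ is d⁷ (9 − 2 = 7).
The d⁷ electrons fill as t2g^6 e_g^1.
CFSE(orbital) = 6×(-0.4Δo) + 1×(0.6Δo) = -1.8Δo; with Δo = 25170 cm⁻¹ that is -45306 cm⁻¹.
Pairing penalty: 3 pairs vs 2 in the high-spin reference → 1 extra × P = 22590 cm⁻¹.
Combining: -45306 + 22590 = -22716 cm⁻¹.

-22716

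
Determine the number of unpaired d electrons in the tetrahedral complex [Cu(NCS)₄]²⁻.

1

Each NCS⁻ contributes -1; 4 × (-1) = -4. With overall charge -2, Cu is in the +2 oxidation state.
Cu sits in group 11; removing 2 electrons leaves Cu²⁺ with 11 − 2 = 9 d electrons.
Tetrahedral splitting is small, so the complex is high-spin.
Configuration: e^4 t2^5, giving 1 unpaired electron.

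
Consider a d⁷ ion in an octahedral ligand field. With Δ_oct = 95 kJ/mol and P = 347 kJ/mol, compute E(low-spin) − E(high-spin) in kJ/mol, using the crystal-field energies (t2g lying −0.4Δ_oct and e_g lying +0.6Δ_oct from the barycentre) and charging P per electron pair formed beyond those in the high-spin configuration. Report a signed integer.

252

High-spin: t2g^5 e_g^2, CFSE = -0.8Δ_oct = -76 kJ/mol.
Low-spin t2g^6 e_g^1 gives -1.8Δ_oct = -171 kJ/mol, but forming 1 extra pair costs 1P = 347 kJ/mol, so E(LS) = -171 + 347 = 176 kJ/mol.
E(LS) − E(HS) = 176 − (-76) = 252 kJ/mol.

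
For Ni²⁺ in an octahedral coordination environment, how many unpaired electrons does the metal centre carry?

Ni is in group 10, so Ni²⁺ is d⁸ (10 − 2 = 8).
For octahedral d⁸ the high- and low-spin configurations coincide.
Configuration: t₂g⁶ eg², giving 2 unpaired electrons.

2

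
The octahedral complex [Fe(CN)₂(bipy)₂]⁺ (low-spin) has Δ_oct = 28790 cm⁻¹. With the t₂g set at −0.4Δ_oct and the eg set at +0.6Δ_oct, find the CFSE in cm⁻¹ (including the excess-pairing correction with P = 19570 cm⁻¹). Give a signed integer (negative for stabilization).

-18440

Ligand charges: 2×(-1) from CN⁻ and 2×(+0) from bipy sum to -2; with overall charge +1, Fe is +3.
Fe is in group 8, so Fe³⁺ is d⁵ (8 − 3 = 5).
Electron filling gives t₂g⁵ eg⁰.
Orbital CFSE = 5(-0.4) + 0(0.6) = -2.0Δ_oct = -2.0 × 28790 = -57580 cm⁻¹.
Pairing penalty: 2 pairs vs 0 in the high-spin reference → 2 extra × P = 39140 cm⁻¹.
Net CFSE = -57580 + 39140 = -18440 cm⁻¹.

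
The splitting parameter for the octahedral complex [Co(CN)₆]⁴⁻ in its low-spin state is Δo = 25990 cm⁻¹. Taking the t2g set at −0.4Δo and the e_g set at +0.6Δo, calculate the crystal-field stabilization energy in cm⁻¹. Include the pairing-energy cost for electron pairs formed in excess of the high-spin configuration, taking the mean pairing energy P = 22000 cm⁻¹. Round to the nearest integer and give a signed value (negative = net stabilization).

-24782

Each CN⁻ contributes -1; 6 × (-1) = -6. With overall charge -4, Co is in the +2 oxidation state.
Co sits in group 9; removing 2 electrons leaves Co²⁺ with 9 − 2 = 7 d electrons.
Electron filling gives t2g^6 e_g^1.
Orbital CFSE = 6(-0.4) + 1(0.6) = -1.8Δo = -1.8 × 25990 = -46782 cm⁻¹.
Relative to high-spin t2g^5 e_g^2 (2 paired), the low-spin configuration has 1 additional pair, contributing +1 × 22000 = +22000 cm⁻¹.
Combining: -46782 + 22000 = -24782 cm⁻¹.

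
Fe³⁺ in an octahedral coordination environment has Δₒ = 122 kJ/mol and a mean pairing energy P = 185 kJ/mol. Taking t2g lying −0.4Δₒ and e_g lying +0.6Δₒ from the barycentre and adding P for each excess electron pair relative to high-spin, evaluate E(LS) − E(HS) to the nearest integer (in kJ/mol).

Fe is in group 8, so Fe³⁺ is d⁵ (8 − 3 = 5).
In the high-spin limit (t2g^3 e_g^2) the orbital term is 0.0Δₒ = 0 kJ/mol, with no excess pairing.
Low-spin t2g^5 e_g^0 gives -2.0Δₒ = -244 kJ/mol, but forming 2 extra pairs costs 2P = 370 kJ/mol, so E(LS) = -244 + 370 = 126 kJ/mol.
Thus E(LS) − E(HS) = 126 kJ/mol.

126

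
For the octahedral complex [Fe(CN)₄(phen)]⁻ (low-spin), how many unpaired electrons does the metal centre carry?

Ligand charges: 4×(-1) from CN⁻ and 1×(+0) from phen sum to -4; with overall charge -1, Fe is +3.
Fe sits in group 8; removing 3 electrons leaves Fe³⁺ with 8 − 3 = 5 d electrons.
Configuration: t₂g⁵ eg⁰, giving 1 unpaired electron.

1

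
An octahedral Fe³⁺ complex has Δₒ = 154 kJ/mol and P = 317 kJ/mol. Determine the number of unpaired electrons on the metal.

5

Fe is in group 8, so Fe³⁺ is d⁵ (8 − 3 = 5).
Here Δₒ < P (154 < 317), so the high-spin state is favoured.
Configuration: t2g^3 e_g^2.
Unpaired electrons: 5.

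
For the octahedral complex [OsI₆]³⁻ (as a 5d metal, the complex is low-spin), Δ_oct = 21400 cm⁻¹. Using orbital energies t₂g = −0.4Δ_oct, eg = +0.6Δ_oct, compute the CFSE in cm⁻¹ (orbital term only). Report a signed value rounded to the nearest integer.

Each I⁻ contributes -1; 6 × (-1) = -6. With overall charge -3, Os is in the +3 oxidation state.
Os is in group 8, so Os³⁺ is d⁵ (8 − 3 = 5).
Configuration: t₂g⁵ eg⁰.
CFSE(orbital) = 5×(-0.4Δ_oct) + 0×(0.6Δ_oct) = -2.0Δ_oct; with Δ_oct = 21400 cm⁻¹ that is -42800 cm⁻¹.

-42800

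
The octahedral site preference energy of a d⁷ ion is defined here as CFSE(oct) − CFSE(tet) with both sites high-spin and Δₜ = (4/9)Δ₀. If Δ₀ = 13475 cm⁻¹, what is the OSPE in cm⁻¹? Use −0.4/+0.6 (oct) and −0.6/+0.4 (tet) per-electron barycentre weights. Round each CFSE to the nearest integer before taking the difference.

Octahedral high-spin t₂g⁵ eg²: CFSE = -0.8 × 13475 = -10780 cm⁻¹.
Tetrahedral e⁴ t₂³ gives -1.2Δₜ = -1.2 × (4/9) × 13475 = -7187 cm⁻¹.
Subtracting, OSPE = -10780 − (-7187) = -3593 cm⁻¹.

-3593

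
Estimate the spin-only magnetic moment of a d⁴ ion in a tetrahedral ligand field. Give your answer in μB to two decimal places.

4.90 μB

Tetrahedral splitting is small, so the complex is high-spin.
Configuration: e^2 t2^2 → 4 unpaired electrons.
μ(spin-only) = √[4(4+2)] = √24 ≈ 4.90 μB.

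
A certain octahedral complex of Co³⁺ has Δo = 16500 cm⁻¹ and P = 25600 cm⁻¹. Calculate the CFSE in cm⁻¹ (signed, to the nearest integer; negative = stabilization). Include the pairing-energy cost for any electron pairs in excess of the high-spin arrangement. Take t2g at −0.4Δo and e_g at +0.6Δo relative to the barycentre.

-6600

Co sits in group 9; removing 3 electrons leaves Co³⁺ with 9 − 3 = 6 d electrons.
Δo < P, so pairing is avoided: the ground state is high-spin.
Filling d⁶ accordingly: t2g^4 e_g^2.
Orbital CFSE = -0.4Δo = -0.4 × 16500 = -6600 cm⁻¹.
High-spin has no excess pairs, so no pairing correction applies.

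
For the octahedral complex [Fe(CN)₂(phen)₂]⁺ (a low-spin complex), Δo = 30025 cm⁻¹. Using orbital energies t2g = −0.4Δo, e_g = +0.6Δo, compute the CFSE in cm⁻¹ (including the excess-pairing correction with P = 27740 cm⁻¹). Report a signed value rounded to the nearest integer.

-4570

Ligand charges: 2×(-1) from CN⁻ and 2×(+0) from phen sum to -2; with overall charge +1, Fe is +3.
Fe³⁺: group 8, so d-count = 8 − 3 = 5.
The d⁵ electrons fill as t2g^5 e_g^0.
CFSE(orbital) = 5×(-0.4Δo) + 0×(0.6Δo) = -2.0Δo; with Δo = 30025 cm⁻¹ that is -60050 cm⁻¹.
Pairing penalty: 2 pairs vs 0 in the high-spin reference → 2 extra × P = 55480 cm⁻¹.
Combining: -60050 + 55480 = -4570 cm⁻¹.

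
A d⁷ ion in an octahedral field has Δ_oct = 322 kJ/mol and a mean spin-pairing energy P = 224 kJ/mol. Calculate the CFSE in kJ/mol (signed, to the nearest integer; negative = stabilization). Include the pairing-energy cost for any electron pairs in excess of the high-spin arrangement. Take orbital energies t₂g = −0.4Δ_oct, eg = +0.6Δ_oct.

-356

Δ_oct > P, so pairing is preferred: the ground state is low-spin.
That gives t₂g⁶ eg¹.
Orbital CFSE = -1.8Δ_oct = -1.8 × 322 = -580 kJ/mol.
Excess pairs vs high-spin: 3 − 2 = 1; pairing cost = +224 kJ/mol.
Net CFSE = -580 + 224 = -356 kJ/mol.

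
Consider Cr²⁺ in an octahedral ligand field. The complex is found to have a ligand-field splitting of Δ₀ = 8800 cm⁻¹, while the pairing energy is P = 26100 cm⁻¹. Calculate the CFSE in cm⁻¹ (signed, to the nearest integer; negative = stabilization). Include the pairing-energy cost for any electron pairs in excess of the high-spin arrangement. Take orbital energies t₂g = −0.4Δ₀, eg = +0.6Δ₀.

Cr²⁺: group 6, so d-count = 6 − 2 = 4.
With Δ₀ < P the complex is high-spin.
Filling d⁴ accordingly: t₂g³ eg¹.
Orbital CFSE = -0.6Δ₀ = -0.6 × 8800 = -5280 cm⁻¹.
High-spin has no excess pairs, so no pairing correction applies.

-5280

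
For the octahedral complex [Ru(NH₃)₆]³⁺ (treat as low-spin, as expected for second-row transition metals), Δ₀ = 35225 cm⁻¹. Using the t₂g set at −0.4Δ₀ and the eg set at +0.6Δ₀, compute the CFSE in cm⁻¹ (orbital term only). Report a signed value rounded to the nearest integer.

-70450

NH₃ is neutral, so the +3 overall charge sits on Ru: oxidation state +3.
Group 8 minus oxidation state +3 gives a d⁵ configuration for Ru³⁺.
Configuration: t₂g⁵ eg⁰.
The orbital stabilization is -2.0Δ₀ = -2.0 × 35225 = -70450 cm⁻¹.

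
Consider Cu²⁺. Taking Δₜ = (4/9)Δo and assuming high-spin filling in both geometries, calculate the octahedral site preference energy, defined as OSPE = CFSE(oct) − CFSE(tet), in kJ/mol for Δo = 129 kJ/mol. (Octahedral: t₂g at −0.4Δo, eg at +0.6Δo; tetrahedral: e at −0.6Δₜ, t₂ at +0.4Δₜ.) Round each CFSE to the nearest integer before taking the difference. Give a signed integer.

Group 11 minus oxidation state +2 gives a d⁹ configuration for Cu²⁺.
Octahedral high-spin t2g^6 e_g^3: CFSE = -0.6 × 129 = -77 kJ/mol.
Tetrahedral: e^4 t2^5, CFSE = 4(−0.6) + 5(+0.4) = -0.4Δₜ = -0.4 × (4/9) × 129 = -23 kJ/mol.
OSPE = -77 − (-23) = -54 kJ/mol.

-54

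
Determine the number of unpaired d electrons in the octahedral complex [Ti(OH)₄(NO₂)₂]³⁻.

Ligand charges: 4×(-1) from OH⁻ and 2×(-1) from NO₂⁻ sum to -6; with overall charge -3, Ti is +3.
Group 4 minus oxidation state +3 gives a d¹ configuration for Ti³⁺.
Configuration: t2g^1 e_g^0, giving 1 unpaired electron.

1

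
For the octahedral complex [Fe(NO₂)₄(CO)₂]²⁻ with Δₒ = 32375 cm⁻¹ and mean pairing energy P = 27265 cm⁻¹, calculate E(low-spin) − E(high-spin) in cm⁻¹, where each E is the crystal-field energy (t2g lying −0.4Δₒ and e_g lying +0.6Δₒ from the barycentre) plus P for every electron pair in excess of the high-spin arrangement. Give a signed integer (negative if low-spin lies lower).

Ligand charges: 4×(-1) from NO₂⁻ and 2×(+0) from CO sum to -4; with overall charge -2, Fe is +2.
Fe sits in group 8; removing 2 electrons leaves Fe²⁺ with 8 − 2 = 6 d electrons.
In the high-spin limit (t2g^4 e_g^2) the orbital term is -0.4Δₒ = -12950 cm⁻¹, with no excess pairing.
For low-spin the configuration is t2g^6 e_g^0: orbital energy -2.4 × 32375 = -77700 cm⁻¹, and 2 additional pairs relative to high-spin add 54530 cm⁻¹, giving -23170 cm⁻¹.
The difference is -23170 − (-12950) = -10220 cm⁻¹, so low-spin lies lower.

-10220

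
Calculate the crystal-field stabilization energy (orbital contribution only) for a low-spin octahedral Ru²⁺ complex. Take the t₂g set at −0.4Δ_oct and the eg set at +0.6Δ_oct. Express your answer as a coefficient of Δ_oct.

Group 8 minus oxidation state +2 gives a d⁶ configuration for Ru²⁺.
Configuration: t₂g⁶ eg⁰.
CFSE = 6(-0.4Δ_oct) + 0(0.6Δ_oct) = -2.4Δ_oct + 0.0Δ_oct = -2.4Δ_oct.

-2.4 Δ_oct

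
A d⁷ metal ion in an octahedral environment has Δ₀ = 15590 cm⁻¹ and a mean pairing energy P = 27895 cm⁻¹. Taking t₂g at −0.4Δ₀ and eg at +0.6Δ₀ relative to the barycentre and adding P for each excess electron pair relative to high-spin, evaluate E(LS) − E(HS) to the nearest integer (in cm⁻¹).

High-spin d⁷ fills as t₂g⁵ eg² with CFSE 5(−0.4) + 2(+0.6) = -0.8Δ₀ = -12472 cm⁻¹.
Low-spin: t₂g⁶ eg¹, orbital CFSE = -1.8Δ₀ = -28062 cm⁻¹; plus 1 excess pair × P = +27895 cm⁻¹; total -167 cm⁻¹.
E(LS) − E(HS) = -167 − (-12472) = 12305 cm⁻¹.

12305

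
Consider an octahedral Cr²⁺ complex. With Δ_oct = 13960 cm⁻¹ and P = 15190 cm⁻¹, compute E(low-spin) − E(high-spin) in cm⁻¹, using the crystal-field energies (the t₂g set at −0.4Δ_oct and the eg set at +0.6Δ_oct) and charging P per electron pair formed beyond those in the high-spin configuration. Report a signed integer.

1230

Group 6 minus oxidation state +2 gives a d⁴ configuration for Cr²⁺.
High-spin: t₂g³ eg¹, CFSE = -0.6Δ_oct = -8376 cm⁻¹.
For low-spin the configuration is t₂g⁴ eg⁰: orbital energy -1.6 × 13960 = -22336 cm⁻¹, and 1 additional pair relative to high-spin adds 15190 cm⁻¹, giving -7146 cm⁻¹.
Thus E(LS) − E(HS) = 1230 cm⁻¹.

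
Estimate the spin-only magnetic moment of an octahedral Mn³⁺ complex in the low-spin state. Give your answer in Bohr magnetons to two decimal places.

2.83 Bohr magnetons

Mn sits in group 7; removing 3 electrons leaves Mn³⁺ with 7 − 3 = 4 d electrons.
Configuration: t2g^4 e_g^0 → 2 unpaired electrons.
μ(spin-only) = √[2(2+2)] = √8 ≈ 2.83 Bohr magnetons.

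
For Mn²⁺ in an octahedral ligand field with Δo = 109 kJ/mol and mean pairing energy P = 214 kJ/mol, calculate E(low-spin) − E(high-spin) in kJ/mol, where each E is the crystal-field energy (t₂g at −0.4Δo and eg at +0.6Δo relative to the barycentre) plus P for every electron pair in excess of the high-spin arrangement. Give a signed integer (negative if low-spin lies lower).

210

Mn is in group 7, so Mn²⁺ is d⁵ (7 − 2 = 5).
In the high-spin limit (t₂g³ eg²) the orbital term is 0.0Δo = 0 kJ/mol, with no excess pairing.
Low-spin t₂g⁵ eg⁰ gives -2.0Δo = -218 kJ/mol, but forming 2 extra pairs costs 2P = 428 kJ/mol, so E(LS) = -218 + 428 = 210 kJ/mol.
The difference is 210 − (0) = 210 kJ/mol, so high-spin lies lower.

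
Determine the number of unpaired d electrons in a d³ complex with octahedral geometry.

3

Configuration: t2g^3 e_g^0, giving 3 unpaired electrons.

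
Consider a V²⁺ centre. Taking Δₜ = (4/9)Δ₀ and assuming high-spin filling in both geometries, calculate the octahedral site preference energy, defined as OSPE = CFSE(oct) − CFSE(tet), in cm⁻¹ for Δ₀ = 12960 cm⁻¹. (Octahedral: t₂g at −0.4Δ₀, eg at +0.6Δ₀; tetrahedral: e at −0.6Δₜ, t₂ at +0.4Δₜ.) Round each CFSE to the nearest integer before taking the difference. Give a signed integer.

V is in group 5, so V²⁺ is d³ (5 − 2 = 3).
Octahedral high-spin t2g^3 e_g^0: CFSE = -1.2 × 12960 = -15552 cm⁻¹.
Tetrahedral e^2 t2^1 gives -0.8Δₜ = -0.8 × (4/9) × 12960 = -4608 cm⁻¹.
Subtracting, OSPE = -15552 − (-4608) = -10944 cm⁻¹.

-10944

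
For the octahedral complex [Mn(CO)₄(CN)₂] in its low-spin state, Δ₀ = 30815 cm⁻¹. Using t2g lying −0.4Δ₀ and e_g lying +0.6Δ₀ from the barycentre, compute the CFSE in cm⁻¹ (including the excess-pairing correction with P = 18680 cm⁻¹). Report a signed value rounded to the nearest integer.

Ligand charges: 4×(+0) from CO and 2×(-1) from CN⁻ sum to -2; with overall charge +0, Mn is +2.
Mn sits in group 7; removing 2 electrons leaves Mn²⁺ with 7 − 2 = 5 d electrons.
Configuration: t2g^5 e_g^0.
CFSE(orbital) = 5×(-0.4Δ₀) + 0×(0.6Δ₀) = -2.0Δ₀; with Δ₀ = 30815 cm⁻¹ that is -61630 cm⁻¹.
High-spin d⁵ would be t2g^3 e_g^2 with 0 pairs; low-spin has 2, so 2 excess pairs cost +2P = +37360 cm⁻¹.
Combining: -61630 + 37360 = -24270 cm⁻¹.

-24270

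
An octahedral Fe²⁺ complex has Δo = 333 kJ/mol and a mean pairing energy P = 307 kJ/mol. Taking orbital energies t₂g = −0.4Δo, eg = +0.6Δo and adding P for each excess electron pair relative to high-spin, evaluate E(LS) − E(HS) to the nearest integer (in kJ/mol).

Fe is in group 8, so Fe²⁺ is d⁶ (8 − 2 = 6).
High-spin: t₂g⁴ eg², CFSE = -0.4Δo = -133 kJ/mol.
Low-spin t₂g⁶ eg⁰ gives -2.4Δo = -799 kJ/mol, but forming 2 extra pairs costs 2P = 614 kJ/mol, so E(LS) = -799 + 614 = -185 kJ/mol.
E(LS) − E(HS) = -185 − (-133) = -52 kJ/mol.

-52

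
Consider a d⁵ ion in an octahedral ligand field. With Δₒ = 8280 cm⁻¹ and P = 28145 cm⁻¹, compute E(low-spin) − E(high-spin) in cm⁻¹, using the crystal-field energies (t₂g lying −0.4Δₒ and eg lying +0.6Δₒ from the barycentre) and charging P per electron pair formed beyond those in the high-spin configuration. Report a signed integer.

39730

High-spin: t₂g³ eg², CFSE = 0.0Δₒ = 0 cm⁻¹.
For low-spin the configuration is t₂g⁵ eg⁰: orbital energy -2.0 × 8280 = -16560 cm⁻¹, and 2 additional pairs relative to high-spin add 56290 cm⁻¹, giving 39730 cm⁻¹.
The difference is 39730 − (0) = 39730 cm⁻¹, so high-spin lies lower.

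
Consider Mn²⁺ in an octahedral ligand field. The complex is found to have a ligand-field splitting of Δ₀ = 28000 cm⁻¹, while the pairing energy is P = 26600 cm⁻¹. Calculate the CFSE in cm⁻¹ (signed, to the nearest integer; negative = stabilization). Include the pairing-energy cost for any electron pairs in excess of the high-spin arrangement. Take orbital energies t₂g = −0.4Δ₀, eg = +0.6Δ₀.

-2800

Group 7 minus oxidation state +2 gives a d⁵ configuration for Mn²⁺.
Since Δ₀ = 28000 cm⁻¹ > P = 26600 cm⁻¹, the complex adopts the low-spin configuration.
Filling d⁵ accordingly: t₂g⁵ eg⁰.
Orbital CFSE = -2.0Δ₀ = -2.0 × 28000 = -56000 cm⁻¹.
Excess pairs vs high-spin: 2 − 0 = 2; pairing cost = +53200 cm⁻¹.
Net CFSE = -56000 + 53200 = -2800 cm⁻¹.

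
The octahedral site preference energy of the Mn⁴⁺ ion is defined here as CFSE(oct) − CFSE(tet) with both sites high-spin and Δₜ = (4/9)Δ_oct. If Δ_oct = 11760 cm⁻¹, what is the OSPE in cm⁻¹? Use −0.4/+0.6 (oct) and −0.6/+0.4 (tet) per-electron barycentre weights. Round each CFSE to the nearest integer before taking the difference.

Mn⁴⁺: group 7, so d-count = 7 − 4 = 3.
Octahedral (high-spin): t₂g³ eg⁰, CFSE = 3(−0.4) + 0(+0.6) = -1.2Δ_oct = -1.2 × 11760 = -14112 cm⁻¹.
In a tetrahedral site the filling is e² t₂¹: CFSE(tet) = -0.8Δₜ = -0.8 × (4/9)(11760) = -4181 cm⁻¹.
OSPE = CFSE(oct) − CFSE(tet) = -14112 − (-4181) = -9931 cm⁻¹.

-9931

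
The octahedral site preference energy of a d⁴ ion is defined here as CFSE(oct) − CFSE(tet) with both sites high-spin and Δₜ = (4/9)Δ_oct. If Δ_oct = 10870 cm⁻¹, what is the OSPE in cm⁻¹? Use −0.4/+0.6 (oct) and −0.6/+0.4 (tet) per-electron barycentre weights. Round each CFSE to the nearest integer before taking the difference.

-4590

Octahedral (high-spin): t₂g³ eg¹, CFSE = 3(−0.4) + 1(+0.6) = -0.6Δ_oct = -0.6 × 10870 = -6522 cm⁻¹.
Tetrahedral: e² t₂², CFSE = 2(−0.6) + 2(+0.4) = -0.4Δₜ = -0.4 × (4/9) × 10870 = -1932 cm⁻¹.
OSPE = CFSE(oct) − CFSE(tet) = -6522 − (-1932) = -4590 cm⁻¹.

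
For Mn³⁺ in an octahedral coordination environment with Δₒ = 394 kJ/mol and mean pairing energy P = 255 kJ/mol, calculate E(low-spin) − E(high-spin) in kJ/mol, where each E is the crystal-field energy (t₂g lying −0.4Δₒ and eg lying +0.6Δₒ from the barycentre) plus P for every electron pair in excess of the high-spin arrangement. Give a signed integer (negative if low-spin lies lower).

Mn sits in group 7; removing 3 electrons leaves Mn³⁺ with 7 − 3 = 4 d electrons.
High-spin d⁴ fills as t₂g³ eg¹ with CFSE 3(−0.4) + 1(+0.6) = -0.6Δₒ = -236 kJ/mol.
Low-spin t₂g⁴ eg⁰ gives -1.6Δₒ = -630 kJ/mol, but forming 1 extra pair costs 1P = 255 kJ/mol, so E(LS) = -630 + 255 = -375 kJ/mol.
Thus E(LS) − E(HS) = -139 kJ/mol.

-139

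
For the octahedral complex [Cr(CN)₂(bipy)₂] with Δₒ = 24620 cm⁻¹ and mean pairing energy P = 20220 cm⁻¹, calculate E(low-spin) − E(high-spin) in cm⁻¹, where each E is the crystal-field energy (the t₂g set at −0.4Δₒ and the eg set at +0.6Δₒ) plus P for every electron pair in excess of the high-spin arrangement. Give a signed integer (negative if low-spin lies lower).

-4400

Ligand charges: 2×(-1) from CN⁻ and 2×(+0) from bipy sum to -2; with overall charge +0, Cr is +2.
Cr sits in group 6; removing 2 electrons leaves Cr²⁺ with 6 − 2 = 4 d electrons.
High-spin: t₂g³ eg¹, CFSE = -0.6Δₒ = -14772 cm⁻¹.
Low-spin: t₂g⁴ eg⁰, orbital CFSE = -1.6Δₒ = -39392 cm⁻¹; plus 1 excess pair × P = +20220 cm⁻¹; total -19172 cm⁻¹.
The difference is -19172 − (-14772) = -4400 cm⁻¹, so low-spin lies lower.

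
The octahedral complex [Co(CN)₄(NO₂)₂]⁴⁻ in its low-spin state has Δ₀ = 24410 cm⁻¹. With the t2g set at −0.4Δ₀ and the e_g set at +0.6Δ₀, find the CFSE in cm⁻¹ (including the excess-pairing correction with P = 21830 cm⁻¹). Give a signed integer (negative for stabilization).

Ligand charges: 4×(-1) from CN⁻ and 2×(-1) from NO₂⁻ sum to -6; with overall charge -4, Co is +2.
Group 9 minus oxidation state +2 gives a d⁷ configuration for Co²⁺.
Electron filling gives t2g^6 e_g^1.
Orbital CFSE = 6(-0.4) + 1(0.6) = -1.8Δ₀ = -1.8 × 24410 = -43938 cm⁻¹.
Pairing penalty: 3 pairs vs 2 in the high-spin reference → 1 extra × P = 21830 cm⁻¹.
Net CFSE = -43938 + 21830 = -22108 cm⁻¹.

-22108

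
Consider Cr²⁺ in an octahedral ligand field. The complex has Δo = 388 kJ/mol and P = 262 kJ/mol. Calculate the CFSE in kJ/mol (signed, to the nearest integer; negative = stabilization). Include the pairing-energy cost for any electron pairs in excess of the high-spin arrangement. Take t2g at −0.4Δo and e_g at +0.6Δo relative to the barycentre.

-359

Cr sits in group 6; removing 2 electrons leaves Cr²⁺ with 6 − 2 = 4 d electrons.
Here Δo > P (388 > 262), so the low-spin state is favoured.
Filling d⁴ accordingly: t2g^4 e_g^0.
Orbital CFSE = -1.6Δo = -1.6 × 388 = -621 kJ/mol.
Excess pairs vs high-spin: 1 − 0 = 1; pairing cost = +262 kJ/mol.
Net CFSE = -621 + 262 = -359 kJ/mol.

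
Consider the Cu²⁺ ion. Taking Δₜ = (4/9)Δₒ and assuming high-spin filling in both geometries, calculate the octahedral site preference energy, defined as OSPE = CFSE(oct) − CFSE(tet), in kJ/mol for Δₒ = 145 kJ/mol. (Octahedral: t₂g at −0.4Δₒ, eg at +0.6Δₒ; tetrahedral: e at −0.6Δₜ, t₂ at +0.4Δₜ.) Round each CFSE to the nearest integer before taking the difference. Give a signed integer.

-61

Cu is in group 11, so Cu²⁺ is d⁹ (11 − 2 = 9).
Octahedral (high-spin): t₂g⁶ eg³, CFSE = 6(−0.4) + 3(+0.6) = -0.6Δₒ = -0.6 × 145 = -87 kJ/mol.
Tetrahedral e⁴ t₂⁵ gives -0.4Δₜ = -0.4 × (4/9) × 145 = -26 kJ/mol.
Subtracting, OSPE = -87 − (-26) = -61 kJ/mol.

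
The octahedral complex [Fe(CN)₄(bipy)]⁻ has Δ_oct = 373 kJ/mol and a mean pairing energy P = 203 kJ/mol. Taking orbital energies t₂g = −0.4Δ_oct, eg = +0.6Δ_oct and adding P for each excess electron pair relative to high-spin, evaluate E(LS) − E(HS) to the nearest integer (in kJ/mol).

Ligand charges: 4×(-1) from CN⁻ and 1×(+0) from bipy sum to -4; with overall charge -1, Fe is +3.
Group 8 minus oxidation state +3 gives a d⁵ configuration for Fe³⁺.
High-spin d⁵ fills as t₂g³ eg² with CFSE 3(−0.4) + 2(+0.6) = 0.0Δ_oct = 0 kJ/mol.
For low-spin the configuration is t₂g⁵ eg⁰: orbital energy -2.0 × 373 = -746 kJ/mol, and 2 additional pairs relative to high-spin add 406 kJ/mol, giving -340 kJ/mol.
E(LS) − E(HS) = -340 − (0) = -340 kJ/mol.

-340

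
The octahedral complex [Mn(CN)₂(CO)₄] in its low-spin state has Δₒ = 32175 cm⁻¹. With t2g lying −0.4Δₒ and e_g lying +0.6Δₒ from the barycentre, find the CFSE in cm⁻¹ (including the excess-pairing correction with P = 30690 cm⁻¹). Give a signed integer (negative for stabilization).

-2970

Ligand charges: 2×(-1) from CN⁻ and 4×(+0) from CO sum to -2; with overall charge +0, Mn is +2.
Mn is in group 7, so Mn²⁺ is d⁵ (7 − 2 = 5).
Electron filling gives t2g^5 e_g^0.
The orbital stabilization is -2.0Δₒ = -2.0 × 32175 = -64350 cm⁻¹.
Relative to high-spin t2g^3 e_g^2 (0 paired), the low-spin configuration has 2 additional pairs, contributing +2 × 30690 = +61380 cm⁻¹.
Net CFSE = -64350 + 61380 = -2970 cm⁻¹.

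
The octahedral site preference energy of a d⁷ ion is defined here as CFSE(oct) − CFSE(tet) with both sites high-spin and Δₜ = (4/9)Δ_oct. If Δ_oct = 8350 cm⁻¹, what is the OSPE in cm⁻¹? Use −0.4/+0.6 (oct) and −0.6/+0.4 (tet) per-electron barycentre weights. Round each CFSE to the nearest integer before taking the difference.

Octahedral (high-spin): t2g^5 e_g^2, CFSE = 5(−0.4) + 2(+0.6) = -0.8Δ_oct = -0.8 × 8350 = -6680 cm⁻¹.
In a tetrahedral site the filling is e^4 t2^3: CFSE(tet) = -1.2Δₜ = -1.2 × (4/9)(8350) = -4453 cm⁻¹.
OSPE = -6680 − (-4453) = -2227 cm⁻¹.

-2227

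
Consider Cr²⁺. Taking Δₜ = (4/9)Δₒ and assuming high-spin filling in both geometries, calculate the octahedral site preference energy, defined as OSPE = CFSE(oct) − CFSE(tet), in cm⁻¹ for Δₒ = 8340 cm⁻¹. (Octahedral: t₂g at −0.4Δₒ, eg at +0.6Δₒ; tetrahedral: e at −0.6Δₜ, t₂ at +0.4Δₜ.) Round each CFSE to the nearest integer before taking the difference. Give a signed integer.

-3521

Cr²⁺: group 6, so d-count = 6 − 2 = 4.
In an octahedral site d⁴ (HS) is t₂g³ eg¹, giving CFSE(oct) = -0.6Δₒ = -5004 cm⁻¹.
Tetrahedral e² t₂² gives -0.4Δₜ = -0.4 × (4/9) × 8340 = -1483 cm⁻¹.
OSPE = CFSE(oct) − CFSE(tet) = -5004 − (-1483) = -3521 cm⁻¹.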